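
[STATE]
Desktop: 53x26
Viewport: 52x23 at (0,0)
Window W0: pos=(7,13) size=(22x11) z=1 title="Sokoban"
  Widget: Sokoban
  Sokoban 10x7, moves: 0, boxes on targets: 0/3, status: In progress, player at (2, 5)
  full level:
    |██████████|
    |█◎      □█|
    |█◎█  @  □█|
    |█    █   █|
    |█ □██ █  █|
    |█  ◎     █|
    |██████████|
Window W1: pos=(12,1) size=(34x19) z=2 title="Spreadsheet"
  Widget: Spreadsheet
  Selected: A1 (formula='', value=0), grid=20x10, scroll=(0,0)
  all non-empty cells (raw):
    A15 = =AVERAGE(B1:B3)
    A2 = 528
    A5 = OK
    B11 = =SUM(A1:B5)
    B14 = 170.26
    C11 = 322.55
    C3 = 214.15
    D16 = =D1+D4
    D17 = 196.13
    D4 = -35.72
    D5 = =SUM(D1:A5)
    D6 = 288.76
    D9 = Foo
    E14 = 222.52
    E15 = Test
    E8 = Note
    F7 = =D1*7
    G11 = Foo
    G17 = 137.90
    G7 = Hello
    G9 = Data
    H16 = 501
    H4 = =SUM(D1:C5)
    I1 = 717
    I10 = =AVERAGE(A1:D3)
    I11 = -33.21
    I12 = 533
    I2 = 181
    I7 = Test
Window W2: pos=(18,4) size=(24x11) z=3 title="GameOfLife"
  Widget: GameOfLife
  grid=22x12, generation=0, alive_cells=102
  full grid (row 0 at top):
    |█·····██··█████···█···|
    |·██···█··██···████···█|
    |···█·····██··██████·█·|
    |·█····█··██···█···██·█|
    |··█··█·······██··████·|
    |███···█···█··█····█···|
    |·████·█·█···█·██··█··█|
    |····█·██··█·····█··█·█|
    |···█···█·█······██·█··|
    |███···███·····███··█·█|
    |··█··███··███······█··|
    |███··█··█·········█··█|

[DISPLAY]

                                                    
            ┏━━━━━━━━━━━━━━━━━━━━━━━━━━━━━━━━┓      
            ┃ Spreadsheet                    ┃      
            ┠────────────────────────────────┨      
            ┃A1:  ┏━━━━━━━━━━━━━━━━━━━━━━┓   ┃      
            ┃     ┃ GameOfLife           ┃  D┃      
            ┃-----┠──────────────────────┨---┃      
            ┃  1  ┃Gen: 0                ┃   ┃      
            ┃  2  ┃·█····█··██···█···██·█┃   ┃      
            ┃  3  ┃··█··█·······██··████·┃   ┃      
            ┃  4  ┃███···█···█··█····█···┃ -3┃      
            ┃  5 O┃·████·█·█···█·██··█··█┃CIR┃      
            ┃  6  ┃····█·██··█·····█··█·█┃ 28┃      
       ┏━━━━┃  7  ┃···█···█·█······██·█··┃   ┃      
       ┃ Sok┃  8  ┗━━━━━━━━━━━━━━━━━━━━━━┛   ┃      
       ┠────┃  9        0       0       0Foo ┃      
       ┃████┃ 10        0       0       0    ┃      
       ┃█◎  ┃ 11        0     528  322.55    ┃      
       ┃█◎█ ┃ 12        0       0       0    ┃      
       ┃█   ┗━━━━━━━━━━━━━━━━━━━━━━━━━━━━━━━━┛      
       ┃█ □██ █  █          ┃                       
       ┃█  ◎     █          ┃                       
       ┃██████████          ┃                       


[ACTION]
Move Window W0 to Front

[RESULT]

                                                    
            ┏━━━━━━━━━━━━━━━━━━━━━━━━━━━━━━━━┓      
            ┃ Spreadsheet                    ┃      
            ┠────────────────────────────────┨      
            ┃A1:  ┏━━━━━━━━━━━━━━━━━━━━━━┓   ┃      
            ┃     ┃ GameOfLife           ┃  D┃      
            ┃-----┠──────────────────────┨---┃      
            ┃  1  ┃Gen: 0                ┃   ┃      
            ┃  2  ┃·█····█··██···█···██·█┃   ┃      
            ┃  3  ┃··█··█·······██··████·┃   ┃      
            ┃  4  ┃███···█···█··█····█···┃ -3┃      
            ┃  5 O┃·████·█·█···█·██··█··█┃CIR┃      
            ┃  6  ┃····█·██··█·····█··█·█┃ 28┃      
       ┏━━━━━━━━━━━━━━━━━━━━┓······██·█··┃   ┃      
       ┃ Sokoban            ┃━━━━━━━━━━━━┛   ┃      
       ┠────────────────────┨   0       0Foo ┃      
       ┃██████████          ┃   0       0    ┃      
       ┃█◎      □█          ┃ 528  322.55    ┃      
       ┃█◎█  @  □█          ┃   0       0    ┃      
       ┃█    █   █          ┃━━━━━━━━━━━━━━━━┛      
       ┃█ □██ █  █          ┃                       
       ┃█  ◎     █          ┃                       
       ┃██████████          ┃                       


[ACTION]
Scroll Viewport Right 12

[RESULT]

                                                    
           ┏━━━━━━━━━━━━━━━━━━━━━━━━━━━━━━━━┓       
           ┃ Spreadsheet                    ┃       
           ┠────────────────────────────────┨       
           ┃A1:  ┏━━━━━━━━━━━━━━━━━━━━━━┓   ┃       
           ┃     ┃ GameOfLife           ┃  D┃       
           ┃-----┠──────────────────────┨---┃       
           ┃  1  ┃Gen: 0                ┃   ┃       
           ┃  2  ┃·█····█··██···█···██·█┃   ┃       
           ┃  3  ┃··█··█·······██··████·┃   ┃       
           ┃  4  ┃███···█···█··█····█···┃ -3┃       
           ┃  5 O┃·████·█·█···█·██··█··█┃CIR┃       
           ┃  6  ┃····█·██··█·····█··█·█┃ 28┃       
      ┏━━━━━━━━━━━━━━━━━━━━┓······██·█··┃   ┃       
      ┃ Sokoban            ┃━━━━━━━━━━━━┛   ┃       
      ┠────────────────────┨   0       0Foo ┃       
      ┃██████████          ┃   0       0    ┃       
      ┃█◎      □█          ┃ 528  322.55    ┃       
      ┃█◎█  @  □█          ┃   0       0    ┃       
      ┃█    █   █          ┃━━━━━━━━━━━━━━━━┛       
      ┃█ □██ █  █          ┃                        
      ┃█  ◎     █          ┃                        
      ┃██████████          ┃                        


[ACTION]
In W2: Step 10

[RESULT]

                                                    
           ┏━━━━━━━━━━━━━━━━━━━━━━━━━━━━━━━━┓       
           ┃ Spreadsheet                    ┃       
           ┠────────────────────────────────┨       
           ┃A1:  ┏━━━━━━━━━━━━━━━━━━━━━━┓   ┃       
           ┃     ┃ GameOfLife           ┃  D┃       
           ┃-----┠──────────────────────┨---┃       
           ┃  1  ┃Gen: 10               ┃   ┃       
           ┃  2  ┃······················┃   ┃       
           ┃  3  ┃·················█████┃   ┃       
           ┃  4  ┃···········█·······███┃ -3┃       
           ┃  5 O┃··········███·····█···┃CIR┃       
           ┃  6  ┃·········█···█····██·█┃ 28┃       
      ┏━━━━━━━━━━━━━━━━━━━━┓█·█··██·██·█┃   ┃       
      ┃ Sokoban            ┃━━━━━━━━━━━━┛   ┃       
      ┠────────────────────┨   0       0Foo ┃       
      ┃██████████          ┃   0       0    ┃       
      ┃█◎      □█          ┃ 528  322.55    ┃       
      ┃█◎█  @  □█          ┃   0       0    ┃       
      ┃█    █   █          ┃━━━━━━━━━━━━━━━━┛       
      ┃█ □██ █  █          ┃                        
      ┃█  ◎     █          ┃                        
      ┃██████████          ┃                        


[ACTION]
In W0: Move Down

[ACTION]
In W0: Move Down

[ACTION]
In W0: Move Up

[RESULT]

                                                    
           ┏━━━━━━━━━━━━━━━━━━━━━━━━━━━━━━━━┓       
           ┃ Spreadsheet                    ┃       
           ┠────────────────────────────────┨       
           ┃A1:  ┏━━━━━━━━━━━━━━━━━━━━━━┓   ┃       
           ┃     ┃ GameOfLife           ┃  D┃       
           ┃-----┠──────────────────────┨---┃       
           ┃  1  ┃Gen: 10               ┃   ┃       
           ┃  2  ┃······················┃   ┃       
           ┃  3  ┃·················█████┃   ┃       
           ┃  4  ┃···········█·······███┃ -3┃       
           ┃  5 O┃··········███·····█···┃CIR┃       
           ┃  6  ┃·········█···█····██·█┃ 28┃       
      ┏━━━━━━━━━━━━━━━━━━━━┓█·█··██·██·█┃   ┃       
      ┃ Sokoban            ┃━━━━━━━━━━━━┛   ┃       
      ┠────────────────────┨   0       0Foo ┃       
      ┃██████████          ┃   0       0    ┃       
      ┃█◎   @  □█          ┃ 528  322.55    ┃       
      ┃█◎█     □█          ┃   0       0    ┃       
      ┃█    █   █          ┃━━━━━━━━━━━━━━━━┛       
      ┃█ □██ █  █          ┃                        
      ┃█  ◎     █          ┃                        
      ┃██████████          ┃                        


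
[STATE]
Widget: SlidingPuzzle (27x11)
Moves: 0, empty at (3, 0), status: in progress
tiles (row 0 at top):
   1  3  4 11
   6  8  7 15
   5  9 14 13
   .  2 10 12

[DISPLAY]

┌────┬────┬────┬────┐      
│  1 │  3 │  4 │ 11 │      
├────┼────┼────┼────┤      
│  6 │  8 │  7 │ 15 │      
├────┼────┼────┼────┤      
│  5 │  9 │ 14 │ 13 │      
├────┼────┼────┼────┤      
│    │  2 │ 10 │ 12 │      
└────┴────┴────┴────┘      
Moves: 0                   
                           


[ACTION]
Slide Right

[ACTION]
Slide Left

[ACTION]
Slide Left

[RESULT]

┌────┬────┬────┬────┐      
│  1 │  3 │  4 │ 11 │      
├────┼────┼────┼────┤      
│  6 │  8 │  7 │ 15 │      
├────┼────┼────┼────┤      
│  5 │  9 │ 14 │ 13 │      
├────┼────┼────┼────┤      
│  2 │ 10 │    │ 12 │      
└────┴────┴────┴────┘      
Moves: 2                   
                           


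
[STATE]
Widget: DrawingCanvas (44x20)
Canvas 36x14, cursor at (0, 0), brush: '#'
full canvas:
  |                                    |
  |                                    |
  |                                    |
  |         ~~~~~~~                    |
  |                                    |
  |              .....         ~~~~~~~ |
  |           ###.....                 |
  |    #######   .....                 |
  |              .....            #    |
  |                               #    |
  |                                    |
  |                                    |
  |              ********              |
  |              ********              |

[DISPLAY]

+                                           
                                            
                                            
         ~~~~~~~                            
                                            
              .....         ~~~~~~~         
           ###.....                         
    #######   .....                         
              .....            #            
                               #            
                                            
                                            
              ********                      
              ********                      
                                            
                                            
                                            
                                            
                                            
                                            


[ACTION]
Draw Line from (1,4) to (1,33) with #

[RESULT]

+                                           
    ##############################          
                                            
         ~~~~~~~                            
                                            
              .....         ~~~~~~~         
           ###.....                         
    #######   .....                         
              .....            #            
                               #            
                                            
                                            
              ********                      
              ********                      
                                            
                                            
                                            
                                            
                                            
                                            


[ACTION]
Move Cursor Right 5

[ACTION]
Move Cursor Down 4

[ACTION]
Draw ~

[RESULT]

                                            
    ##############################          
                                            
         ~~~~~~~                            
     ~                                      
              .....         ~~~~~~~         
           ###.....                         
    #######   .....                         
              .....            #            
                               #            
                                            
                                            
              ********                      
              ********                      
                                            
                                            
                                            
                                            
                                            
                                            


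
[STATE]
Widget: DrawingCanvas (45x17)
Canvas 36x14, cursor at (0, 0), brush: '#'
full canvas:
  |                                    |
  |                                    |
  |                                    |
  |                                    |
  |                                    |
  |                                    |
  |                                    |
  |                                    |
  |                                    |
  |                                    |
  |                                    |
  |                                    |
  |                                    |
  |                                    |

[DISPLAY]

+                                            
                                             
                                             
                                             
                                             
                                             
                                             
                                             
                                             
                                             
                                             
                                             
                                             
                                             
                                             
                                             
                                             


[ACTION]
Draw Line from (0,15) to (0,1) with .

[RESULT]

+...............                             
                                             
                                             
                                             
                                             
                                             
                                             
                                             
                                             
                                             
                                             
                                             
                                             
                                             
                                             
                                             
                                             


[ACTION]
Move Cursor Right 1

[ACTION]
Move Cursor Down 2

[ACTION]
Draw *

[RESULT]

 ...............                             
                                             
 *                                           
                                             
                                             
                                             
                                             
                                             
                                             
                                             
                                             
                                             
                                             
                                             
                                             
                                             
                                             


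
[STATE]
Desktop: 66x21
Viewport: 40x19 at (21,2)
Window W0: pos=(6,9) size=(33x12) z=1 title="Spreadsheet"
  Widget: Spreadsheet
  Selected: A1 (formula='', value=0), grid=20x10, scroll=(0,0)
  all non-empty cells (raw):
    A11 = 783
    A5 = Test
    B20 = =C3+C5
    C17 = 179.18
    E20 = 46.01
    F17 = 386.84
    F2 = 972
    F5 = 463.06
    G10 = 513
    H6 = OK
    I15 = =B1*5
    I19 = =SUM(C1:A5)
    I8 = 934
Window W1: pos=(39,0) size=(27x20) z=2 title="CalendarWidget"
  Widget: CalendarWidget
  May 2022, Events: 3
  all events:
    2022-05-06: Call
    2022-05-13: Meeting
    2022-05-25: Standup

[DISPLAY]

                  ┠─────────────────────
                  ┃         May 2022    
                  ┃Mo Tu We Th Fr Sa Su 
                  ┃                   1 
                  ┃ 2  3  4  5  6*  7  8
                  ┃ 9 10 11 12 13* 14 15
                  ┃16 17 18 19 20 21 22 
━━━━━━━━━━━━━━━━━┓┃23 24 25* 26 27 28 29
                 ┃┃30 31                
─────────────────┨┃                     
                 ┃┃                     
 B       C       ┃┃                     
-----------------┃┃                     
     0       0   ┃┃                     
     0       0   ┃┃                     
     0       0   ┃┃                     
     0       0   ┃┃                     
     0       0   ┃┗━━━━━━━━━━━━━━━━━━━━━
━━━━━━━━━━━━━━━━━┛                      


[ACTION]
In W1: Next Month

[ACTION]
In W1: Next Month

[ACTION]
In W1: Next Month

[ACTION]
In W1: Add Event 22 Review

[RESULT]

                  ┠─────────────────────
                  ┃       August 2022   
                  ┃Mo Tu We Th Fr Sa Su 
                  ┃ 1  2  3  4  5  6  7 
                  ┃ 8  9 10 11 12 13 14 
                  ┃15 16 17 18 19 20 21 
                  ┃22* 23 24 25 26 27 28
━━━━━━━━━━━━━━━━━┓┃29 30 31             
                 ┃┃                     
─────────────────┨┃                     
                 ┃┃                     
 B       C       ┃┃                     
-----------------┃┃                     
     0       0   ┃┃                     
     0       0   ┃┃                     
     0       0   ┃┃                     
     0       0   ┃┃                     
     0       0   ┃┗━━━━━━━━━━━━━━━━━━━━━
━━━━━━━━━━━━━━━━━┛                      


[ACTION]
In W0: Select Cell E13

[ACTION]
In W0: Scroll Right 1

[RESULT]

                  ┠─────────────────────
                  ┃       August 2022   
                  ┃Mo Tu We Th Fr Sa Su 
                  ┃ 1  2  3  4  5  6  7 
                  ┃ 8  9 10 11 12 13 14 
                  ┃15 16 17 18 19 20 21 
                  ┃22* 23 24 25 26 27 28
━━━━━━━━━━━━━━━━━┓┃29 30 31             
                 ┃┃                     
─────────────────┨┃                     
                 ┃┃                     
 C       D       ┃┃                     
-----------------┃┃                     
     0       0   ┃┃                     
     0       0   ┃┃                     
     0       0   ┃┃                     
     0       0   ┃┃                     
     0       0   ┃┗━━━━━━━━━━━━━━━━━━━━━
━━━━━━━━━━━━━━━━━┛                      


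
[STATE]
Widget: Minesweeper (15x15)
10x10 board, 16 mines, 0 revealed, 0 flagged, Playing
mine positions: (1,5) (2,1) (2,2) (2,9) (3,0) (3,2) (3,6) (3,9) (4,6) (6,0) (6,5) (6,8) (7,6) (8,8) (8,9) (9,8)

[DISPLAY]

■■■■■■■■■■     
■■■■■■■■■■     
■■■■■■■■■■     
■■■■■■■■■■     
■■■■■■■■■■     
■■■■■■■■■■     
■■■■■■■■■■     
■■■■■■■■■■     
■■■■■■■■■■     
■■■■■■■■■■     
               
               
               
               
               


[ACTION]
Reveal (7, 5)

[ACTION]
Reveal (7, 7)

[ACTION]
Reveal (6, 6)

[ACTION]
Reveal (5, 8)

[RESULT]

■■■■■■■■■■     
■■■■■■■■■■     
■■■■■■■■■■     
■■■■■■■■■■     
■■■■■■■■■■     
■■■■■■■■1■     
■■■■■■2■■■     
■■■■■2■3■■     
■■■■■■■■■■     
■■■■■■■■■■     
               
               
               
               
               


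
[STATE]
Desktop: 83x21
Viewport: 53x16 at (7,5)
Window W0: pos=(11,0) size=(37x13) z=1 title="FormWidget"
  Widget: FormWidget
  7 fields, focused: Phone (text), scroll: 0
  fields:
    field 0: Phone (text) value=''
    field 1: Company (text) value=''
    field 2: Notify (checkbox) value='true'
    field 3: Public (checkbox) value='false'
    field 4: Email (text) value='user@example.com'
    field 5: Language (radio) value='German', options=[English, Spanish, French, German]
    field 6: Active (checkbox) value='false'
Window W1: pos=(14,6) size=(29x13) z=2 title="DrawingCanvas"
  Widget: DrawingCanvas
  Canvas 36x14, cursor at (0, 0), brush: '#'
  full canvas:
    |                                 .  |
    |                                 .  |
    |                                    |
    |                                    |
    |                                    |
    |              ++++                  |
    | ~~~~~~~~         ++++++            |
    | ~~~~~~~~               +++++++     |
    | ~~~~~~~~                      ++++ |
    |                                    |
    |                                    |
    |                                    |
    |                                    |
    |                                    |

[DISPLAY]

    ┃  Notify:     [x]                  ┃            
    ┃  ┏━━━━━━━━━━━━━━━━━━━━━━━━━━━┓    ┃            
    ┃  ┃ DrawingCanvas             ┃   ]┃            
    ┃  ┠───────────────────────────┨Span┃            
    ┃  ┃+                          ┃    ┃            
    ┃  ┃                           ┃    ┃            
    ┃  ┃                           ┃    ┃            
    ┗━━┃                           ┃━━━━┛            
       ┃                           ┃                 
       ┃              ++++         ┃                 
       ┃ ~~~~~~~~         ++++++   ┃                 
       ┃ ~~~~~~~~               +++┃                 
       ┃ ~~~~~~~~                  ┃                 
       ┗━━━━━━━━━━━━━━━━━━━━━━━━━━━┛                 
                                                     
                                                     


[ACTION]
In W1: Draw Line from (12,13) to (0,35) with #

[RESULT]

    ┃  Notify:     [x]                  ┃            
    ┃  ┏━━━━━━━━━━━━━━━━━━━━━━━━━━━┓    ┃            
    ┃  ┃ DrawingCanvas             ┃   ]┃            
    ┃  ┠───────────────────────────┨Span┃            
    ┃  ┃+                          ┃    ┃            
    ┃  ┃                           ┃    ┃            
    ┃  ┃                           ┃    ┃            
    ┗━━┃                           ┃━━━━┛            
       ┃                           ┃                 
       ┃              ++++       ##┃                 
       ┃ ~~~~~~~~         ++++++#  ┃                 
       ┃ ~~~~~~~~             ##+++┃                 
       ┃ ~~~~~~~~           ##     ┃                 
       ┗━━━━━━━━━━━━━━━━━━━━━━━━━━━┛                 
                                                     
                                                     


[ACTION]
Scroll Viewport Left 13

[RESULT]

           ┃  Notify:     [x]                  ┃     
           ┃  ┏━━━━━━━━━━━━━━━━━━━━━━━━━━━┓    ┃     
           ┃  ┃ DrawingCanvas             ┃   ]┃     
           ┃  ┠───────────────────────────┨Span┃     
           ┃  ┃+                          ┃    ┃     
           ┃  ┃                           ┃    ┃     
           ┃  ┃                           ┃    ┃     
           ┗━━┃                           ┃━━━━┛     
              ┃                           ┃          
              ┃              ++++       ##┃          
              ┃ ~~~~~~~~         ++++++#  ┃          
              ┃ ~~~~~~~~             ##+++┃          
              ┃ ~~~~~~~~           ##     ┃          
              ┗━━━━━━━━━━━━━━━━━━━━━━━━━━━┛          
                                                     
                                                     


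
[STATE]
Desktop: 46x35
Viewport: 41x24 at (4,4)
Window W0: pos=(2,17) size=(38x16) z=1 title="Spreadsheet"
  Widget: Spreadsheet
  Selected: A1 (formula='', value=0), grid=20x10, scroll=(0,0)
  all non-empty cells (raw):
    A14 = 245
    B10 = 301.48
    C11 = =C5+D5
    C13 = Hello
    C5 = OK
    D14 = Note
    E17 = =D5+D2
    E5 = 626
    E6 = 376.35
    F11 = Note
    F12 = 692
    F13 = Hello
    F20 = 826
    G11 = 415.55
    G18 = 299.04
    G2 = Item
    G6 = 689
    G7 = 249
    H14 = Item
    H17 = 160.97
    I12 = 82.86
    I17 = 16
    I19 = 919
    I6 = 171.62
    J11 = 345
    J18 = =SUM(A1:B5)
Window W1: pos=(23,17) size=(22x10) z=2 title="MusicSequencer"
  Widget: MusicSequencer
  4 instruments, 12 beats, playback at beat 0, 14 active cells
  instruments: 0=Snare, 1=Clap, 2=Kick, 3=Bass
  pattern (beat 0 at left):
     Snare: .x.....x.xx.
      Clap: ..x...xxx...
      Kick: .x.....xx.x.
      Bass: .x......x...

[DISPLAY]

                                         
                                         
                                         
                                         
                                         
                                         
                                         
                                         
                                         
                                         
                                         
                                         
                                         
━━━━━━━━━━━━━━━━━━━┏━━━━━━━━━━━━━━━━━━━━┓
Spreadsheet        ┃ MusicSequencer     ┃
───────────────────┠────────────────────┨
1:                 ┃      ▼12345678901  ┃
      A       B    ┃ Snare·█·····█·██·  ┃
-------------------┃  Clap··█···███···  ┃
 1      [0]       0┃  Kick·█·····██·█·  ┃
 2        0       0┃  Bass·█······█···  ┃
 3        0       0┃                    ┃
 4        0       0┗━━━━━━━━━━━━━━━━━━━━┛
 5        0       0OK             0┃     


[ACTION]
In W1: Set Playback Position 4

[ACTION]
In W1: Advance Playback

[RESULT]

                                         
                                         
                                         
                                         
                                         
                                         
                                         
                                         
                                         
                                         
                                         
                                         
                                         
━━━━━━━━━━━━━━━━━━━┏━━━━━━━━━━━━━━━━━━━━┓
Spreadsheet        ┃ MusicSequencer     ┃
───────────────────┠────────────────────┨
1:                 ┃      01234▼678901  ┃
      A       B    ┃ Snare·█·····█·██·  ┃
-------------------┃  Clap··█···███···  ┃
 1      [0]       0┃  Kick·█·····██·█·  ┃
 2        0       0┃  Bass·█······█···  ┃
 3        0       0┃                    ┃
 4        0       0┗━━━━━━━━━━━━━━━━━━━━┛
 5        0       0OK             0┃     


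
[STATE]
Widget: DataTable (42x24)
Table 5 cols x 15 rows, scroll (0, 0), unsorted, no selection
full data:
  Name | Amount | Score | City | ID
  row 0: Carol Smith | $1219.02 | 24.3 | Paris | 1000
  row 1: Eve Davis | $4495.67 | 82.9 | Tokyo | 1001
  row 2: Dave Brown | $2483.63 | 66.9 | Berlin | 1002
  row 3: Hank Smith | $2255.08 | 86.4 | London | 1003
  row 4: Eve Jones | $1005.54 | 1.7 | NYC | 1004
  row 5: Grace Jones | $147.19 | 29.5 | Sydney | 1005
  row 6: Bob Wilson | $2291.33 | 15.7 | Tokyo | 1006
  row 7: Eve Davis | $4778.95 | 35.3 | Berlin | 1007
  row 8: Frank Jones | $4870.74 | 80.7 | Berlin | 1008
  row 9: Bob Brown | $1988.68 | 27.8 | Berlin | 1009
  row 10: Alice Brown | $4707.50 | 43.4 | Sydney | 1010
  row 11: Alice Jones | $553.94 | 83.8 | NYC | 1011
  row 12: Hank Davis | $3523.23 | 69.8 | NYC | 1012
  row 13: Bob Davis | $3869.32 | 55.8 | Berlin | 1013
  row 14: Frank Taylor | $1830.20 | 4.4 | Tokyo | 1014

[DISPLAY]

Name        │Amount  │Score│City  │ID     
────────────┼────────┼─────┼──────┼────   
Carol Smith │$1219.02│24.3 │Paris │1000   
Eve Davis   │$4495.67│82.9 │Tokyo │1001   
Dave Brown  │$2483.63│66.9 │Berlin│1002   
Hank Smith  │$2255.08│86.4 │London│1003   
Eve Jones   │$1005.54│1.7  │NYC   │1004   
Grace Jones │$147.19 │29.5 │Sydney│1005   
Bob Wilson  │$2291.33│15.7 │Tokyo │1006   
Eve Davis   │$4778.95│35.3 │Berlin│1007   
Frank Jones │$4870.74│80.7 │Berlin│1008   
Bob Brown   │$1988.68│27.8 │Berlin│1009   
Alice Brown │$4707.50│43.4 │Sydney│1010   
Alice Jones │$553.94 │83.8 │NYC   │1011   
Hank Davis  │$3523.23│69.8 │NYC   │1012   
Bob Davis   │$3869.32│55.8 │Berlin│1013   
Frank Taylor│$1830.20│4.4  │Tokyo │1014   
                                          
                                          
                                          
                                          
                                          
                                          
                                          


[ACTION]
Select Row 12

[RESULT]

Name        │Amount  │Score│City  │ID     
────────────┼────────┼─────┼──────┼────   
Carol Smith │$1219.02│24.3 │Paris │1000   
Eve Davis   │$4495.67│82.9 │Tokyo │1001   
Dave Brown  │$2483.63│66.9 │Berlin│1002   
Hank Smith  │$2255.08│86.4 │London│1003   
Eve Jones   │$1005.54│1.7  │NYC   │1004   
Grace Jones │$147.19 │29.5 │Sydney│1005   
Bob Wilson  │$2291.33│15.7 │Tokyo │1006   
Eve Davis   │$4778.95│35.3 │Berlin│1007   
Frank Jones │$4870.74│80.7 │Berlin│1008   
Bob Brown   │$1988.68│27.8 │Berlin│1009   
Alice Brown │$4707.50│43.4 │Sydney│1010   
Alice Jones │$553.94 │83.8 │NYC   │1011   
>ank Davis  │$3523.23│69.8 │NYC   │1012   
Bob Davis   │$3869.32│55.8 │Berlin│1013   
Frank Taylor│$1830.20│4.4  │Tokyo │1014   
                                          
                                          
                                          
                                          
                                          
                                          
                                          


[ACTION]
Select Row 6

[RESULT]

Name        │Amount  │Score│City  │ID     
────────────┼────────┼─────┼──────┼────   
Carol Smith │$1219.02│24.3 │Paris │1000   
Eve Davis   │$4495.67│82.9 │Tokyo │1001   
Dave Brown  │$2483.63│66.9 │Berlin│1002   
Hank Smith  │$2255.08│86.4 │London│1003   
Eve Jones   │$1005.54│1.7  │NYC   │1004   
Grace Jones │$147.19 │29.5 │Sydney│1005   
>ob Wilson  │$2291.33│15.7 │Tokyo │1006   
Eve Davis   │$4778.95│35.3 │Berlin│1007   
Frank Jones │$4870.74│80.7 │Berlin│1008   
Bob Brown   │$1988.68│27.8 │Berlin│1009   
Alice Brown │$4707.50│43.4 │Sydney│1010   
Alice Jones │$553.94 │83.8 │NYC   │1011   
Hank Davis  │$3523.23│69.8 │NYC   │1012   
Bob Davis   │$3869.32│55.8 │Berlin│1013   
Frank Taylor│$1830.20│4.4  │Tokyo │1014   
                                          
                                          
                                          
                                          
                                          
                                          
                                          


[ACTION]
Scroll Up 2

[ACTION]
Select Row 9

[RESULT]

Name        │Amount  │Score│City  │ID     
────────────┼────────┼─────┼──────┼────   
Carol Smith │$1219.02│24.3 │Paris │1000   
Eve Davis   │$4495.67│82.9 │Tokyo │1001   
Dave Brown  │$2483.63│66.9 │Berlin│1002   
Hank Smith  │$2255.08│86.4 │London│1003   
Eve Jones   │$1005.54│1.7  │NYC   │1004   
Grace Jones │$147.19 │29.5 │Sydney│1005   
Bob Wilson  │$2291.33│15.7 │Tokyo │1006   
Eve Davis   │$4778.95│35.3 │Berlin│1007   
Frank Jones │$4870.74│80.7 │Berlin│1008   
>ob Brown   │$1988.68│27.8 │Berlin│1009   
Alice Brown │$4707.50│43.4 │Sydney│1010   
Alice Jones │$553.94 │83.8 │NYC   │1011   
Hank Davis  │$3523.23│69.8 │NYC   │1012   
Bob Davis   │$3869.32│55.8 │Berlin│1013   
Frank Taylor│$1830.20│4.4  │Tokyo │1014   
                                          
                                          
                                          
                                          
                                          
                                          
                                          


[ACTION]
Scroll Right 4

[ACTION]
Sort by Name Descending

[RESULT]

Name       ▼│Amount  │Score│City  │ID     
────────────┼────────┼─────┼──────┼────   
Hank Smith  │$2255.08│86.4 │London│1003   
Hank Davis  │$3523.23│69.8 │NYC   │1012   
Grace Jones │$147.19 │29.5 │Sydney│1005   
Frank Taylor│$1830.20│4.4  │Tokyo │1014   
Frank Jones │$4870.74│80.7 │Berlin│1008   
Eve Jones   │$1005.54│1.7  │NYC   │1004   
Eve Davis   │$4495.67│82.9 │Tokyo │1001   
Eve Davis   │$4778.95│35.3 │Berlin│1007   
Dave Brown  │$2483.63│66.9 │Berlin│1002   
>arol Smith │$1219.02│24.3 │Paris │1000   
Bob Wilson  │$2291.33│15.7 │Tokyo │1006   
Bob Davis   │$3869.32│55.8 │Berlin│1013   
Bob Brown   │$1988.68│27.8 │Berlin│1009   
Alice Jones │$553.94 │83.8 │NYC   │1011   
Alice Brown │$4707.50│43.4 │Sydney│1010   
                                          
                                          
                                          
                                          
                                          
                                          
                                          
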